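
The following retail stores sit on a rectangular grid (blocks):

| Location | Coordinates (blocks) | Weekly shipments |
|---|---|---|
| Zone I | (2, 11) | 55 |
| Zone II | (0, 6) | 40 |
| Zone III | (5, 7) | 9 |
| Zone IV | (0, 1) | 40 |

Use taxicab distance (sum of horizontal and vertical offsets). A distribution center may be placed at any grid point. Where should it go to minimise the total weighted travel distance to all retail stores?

Manhattan distance separates: Σwᵢ(|x−xᵢ|+|y−yᵢ|) = Σwᵢ|x−xᵢ| + Σwᵢ|y−yᵢ|, so x and y are optimised independently as 1-D weighted medians.
Total weight W = 144; half = 72.
x-coordinate, sorted with cumulative weight:
  x=0 (Zone II, w=40) cum 40
  x=0 (Zone IV, w=40) cum 80  ← median
  x=2 (Zone I, w=55) cum 135
  x=5 (Zone III, w=9) cum 144
⇒ x* = 0
y-coordinate, sorted with cumulative weight:
  y=1 (Zone IV, w=40) cum 40
  y=6 (Zone II, w=40) cum 80  ← median
  y=7 (Zone III, w=9) cum 89
  y=11 (Zone I, w=55) cum 144
⇒ y* = 6

(0, 6)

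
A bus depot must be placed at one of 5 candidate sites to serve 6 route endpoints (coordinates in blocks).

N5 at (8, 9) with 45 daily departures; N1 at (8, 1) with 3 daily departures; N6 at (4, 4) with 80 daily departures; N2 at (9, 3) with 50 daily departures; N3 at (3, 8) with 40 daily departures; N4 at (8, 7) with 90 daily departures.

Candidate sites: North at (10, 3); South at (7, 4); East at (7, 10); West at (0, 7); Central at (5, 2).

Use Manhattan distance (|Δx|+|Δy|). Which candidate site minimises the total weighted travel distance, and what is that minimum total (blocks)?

Total weighted distance at each candidate:
  North (10, 3): total = 2002
  South (7, 4): total = 1352
  East (7, 10): total = 1890
  West (0, 7): total = 2582
  Central (5, 2): total = 1992
Minimum is at South with total 1352 blocks.

South, total 1352 blocks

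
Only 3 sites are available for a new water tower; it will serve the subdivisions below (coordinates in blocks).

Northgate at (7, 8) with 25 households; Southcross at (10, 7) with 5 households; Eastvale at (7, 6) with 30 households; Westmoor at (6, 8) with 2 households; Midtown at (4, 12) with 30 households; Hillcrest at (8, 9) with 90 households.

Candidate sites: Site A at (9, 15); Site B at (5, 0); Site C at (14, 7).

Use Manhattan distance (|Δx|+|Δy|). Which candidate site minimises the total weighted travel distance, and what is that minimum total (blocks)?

Site A, total 1490 blocks

Total weighted distance at each candidate:
  Site A (9, 15): total = 1490
  Site B (5, 0): total = 2038
  Site C (14, 7): total = 1648
Minimum is at Site A with total 1490 blocks.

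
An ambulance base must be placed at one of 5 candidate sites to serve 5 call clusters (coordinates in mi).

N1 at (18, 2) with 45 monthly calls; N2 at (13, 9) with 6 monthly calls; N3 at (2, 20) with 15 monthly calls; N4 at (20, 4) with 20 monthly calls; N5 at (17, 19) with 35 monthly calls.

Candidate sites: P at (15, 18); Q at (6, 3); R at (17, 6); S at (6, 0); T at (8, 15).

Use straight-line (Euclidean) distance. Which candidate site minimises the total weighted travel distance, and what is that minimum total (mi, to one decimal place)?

Total weighted distance at each candidate:
  P (15, 18): total = 1360.7
  Q (6, 3): total = 1819.4
  R (17, 6): total = 1050.4
  S (6, 0): total = 1981.4
  T (8, 15): total = 1572.4
Minimum is at R with total 1050.4 mi.

R, total 1050.4 mi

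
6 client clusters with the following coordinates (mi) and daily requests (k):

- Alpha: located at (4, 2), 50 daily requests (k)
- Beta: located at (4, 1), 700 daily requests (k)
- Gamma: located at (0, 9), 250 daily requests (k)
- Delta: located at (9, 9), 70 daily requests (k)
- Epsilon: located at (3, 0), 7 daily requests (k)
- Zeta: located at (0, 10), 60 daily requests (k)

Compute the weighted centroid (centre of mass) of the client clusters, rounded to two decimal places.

(3.21, 3.76)

The minimiser of Σwᵢ‖p−pᵢ‖² is the weighted centroid p* = (Σwᵢpᵢ)/(Σwᵢ).
Σwᵢ = 1137.
Σwᵢxᵢ = 50·4 + 700·4 + 250·0 + 70·9 + 7·3 + 60·0 = 3651.
Σwᵢyᵢ = 50·2 + 700·1 + 250·9 + 70·9 + 7·0 + 60·10 = 4280.
x* = 3651/1137 = 3.21, y* = 4280/1137 = 3.76.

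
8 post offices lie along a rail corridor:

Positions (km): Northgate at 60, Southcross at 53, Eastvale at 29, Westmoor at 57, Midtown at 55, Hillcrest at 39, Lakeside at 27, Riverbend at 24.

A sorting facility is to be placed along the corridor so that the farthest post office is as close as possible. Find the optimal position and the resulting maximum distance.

location 42, max distance 18

The 1-center on a line is the midpoint of the two extreme points: leftmost at 24, rightmost at 60.
Optimal location = (24 + 60)/2 = 42; maximum distance = (60 − 24)/2 = 18.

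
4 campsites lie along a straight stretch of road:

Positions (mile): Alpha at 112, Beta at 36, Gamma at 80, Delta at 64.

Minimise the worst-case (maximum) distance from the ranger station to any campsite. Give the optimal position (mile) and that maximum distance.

location 74, max distance 38

The 1-center on a line is the midpoint of the two extreme points: leftmost at 36, rightmost at 112.
Optimal location = (36 + 112)/2 = 74; maximum distance = (112 − 36)/2 = 38.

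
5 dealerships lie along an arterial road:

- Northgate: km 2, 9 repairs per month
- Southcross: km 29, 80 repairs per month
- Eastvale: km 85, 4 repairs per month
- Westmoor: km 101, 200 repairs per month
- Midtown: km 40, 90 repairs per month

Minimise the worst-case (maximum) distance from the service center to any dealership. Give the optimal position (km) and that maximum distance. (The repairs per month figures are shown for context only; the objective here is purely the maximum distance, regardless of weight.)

The 1-center on a line is the midpoint of the two extreme points: leftmost at 2, rightmost at 101.
Optimal location = (2 + 101)/2 = 51.5; maximum distance = (101 − 2)/2 = 49.5.

location 51.5, max distance 49.5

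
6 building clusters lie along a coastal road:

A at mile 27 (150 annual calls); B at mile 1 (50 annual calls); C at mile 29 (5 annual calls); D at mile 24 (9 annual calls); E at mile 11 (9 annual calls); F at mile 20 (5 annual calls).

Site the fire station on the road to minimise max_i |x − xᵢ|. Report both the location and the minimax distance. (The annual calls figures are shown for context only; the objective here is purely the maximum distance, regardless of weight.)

location 15, max distance 14

The 1-center on a line is the midpoint of the two extreme points: leftmost at 1, rightmost at 29.
Optimal location = (1 + 29)/2 = 15; maximum distance = (29 − 1)/2 = 14.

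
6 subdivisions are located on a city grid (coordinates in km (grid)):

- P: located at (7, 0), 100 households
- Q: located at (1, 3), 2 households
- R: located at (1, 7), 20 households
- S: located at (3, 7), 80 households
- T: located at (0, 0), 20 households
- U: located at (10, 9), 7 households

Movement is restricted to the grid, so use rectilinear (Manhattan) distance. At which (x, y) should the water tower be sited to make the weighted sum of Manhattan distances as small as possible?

(3, 0)

Manhattan distance separates: Σwᵢ(|x−xᵢ|+|y−yᵢ|) = Σwᵢ|x−xᵢ| + Σwᵢ|y−yᵢ|, so x and y are optimised independently as 1-D weighted medians.
Total weight W = 229; half = 114.5.
x-coordinate, sorted with cumulative weight:
  x=0 (T, w=20) cum 20
  x=1 (Q, w=2) cum 22
  x=1 (R, w=20) cum 42
  x=3 (S, w=80) cum 122  ← median
  x=7 (P, w=100) cum 222
  x=10 (U, w=7) cum 229
⇒ x* = 3
y-coordinate, sorted with cumulative weight:
  y=0 (P, w=100) cum 100
  y=0 (T, w=20) cum 120  ← median
  y=3 (Q, w=2) cum 122
  y=7 (R, w=20) cum 142
  y=7 (S, w=80) cum 222
  y=9 (U, w=7) cum 229
⇒ y* = 0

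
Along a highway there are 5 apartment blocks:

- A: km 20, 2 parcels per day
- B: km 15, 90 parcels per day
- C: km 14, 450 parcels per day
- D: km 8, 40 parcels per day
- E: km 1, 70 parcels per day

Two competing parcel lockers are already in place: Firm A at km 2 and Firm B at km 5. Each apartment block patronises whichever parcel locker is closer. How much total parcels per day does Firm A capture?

70

The indifferent point is the midpoint (2+5)/2 = 3.5; apartment blocks left of it (closer to Firm A at 2) go to Firm A, those right go to Firm B.
  E at 1 (w=70) → Firm A
  D at 8 (w=40) → Firm B
  C at 14 (w=450) → Firm B
  B at 15 (w=90) → Firm B
  A at 20 (w=2) → Firm B
Firm A captures 70; Firm B captures 582.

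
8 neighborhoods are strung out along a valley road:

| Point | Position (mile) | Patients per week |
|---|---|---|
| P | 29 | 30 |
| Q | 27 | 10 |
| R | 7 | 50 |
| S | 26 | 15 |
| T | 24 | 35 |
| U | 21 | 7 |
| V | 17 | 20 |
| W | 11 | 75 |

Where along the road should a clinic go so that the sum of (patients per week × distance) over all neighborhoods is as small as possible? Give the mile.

For a sum of weighted absolute distances on a line, the optimum is the weighted median (not the mean). Total weight W = 242; half-weight = 121.
Sort by position and accumulate weight:
  mile 7 (R, w=50) → cum 50
  mile 11 (W, w=75) → cum 125  ≥ 121 → median here
  mile 17 (V, w=20) → cum 145
  mile 21 (U, w=7) → cum 152
  mile 24 (T, w=35) → cum 187
  mile 26 (S, w=15) → cum 202
  mile 27 (Q, w=10) → cum 212
  mile 29 (P, w=30) → cum 242
Optimal location: mile 11.

x = 11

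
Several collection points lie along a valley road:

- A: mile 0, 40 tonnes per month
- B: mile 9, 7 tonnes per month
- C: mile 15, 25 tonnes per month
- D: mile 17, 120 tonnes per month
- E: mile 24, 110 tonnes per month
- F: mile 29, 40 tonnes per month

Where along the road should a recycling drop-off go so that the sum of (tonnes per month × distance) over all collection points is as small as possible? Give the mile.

x = 17

For a sum of weighted absolute distances on a line, the optimum is the weighted median (not the mean). Total weight W = 342; half-weight = 171.
Sort by position and accumulate weight:
  mile 0 (A, w=40) → cum 40
  mile 9 (B, w=7) → cum 47
  mile 15 (C, w=25) → cum 72
  mile 17 (D, w=120) → cum 192  ≥ 171 → median here
  mile 24 (E, w=110) → cum 302
  mile 29 (F, w=40) → cum 342
Optimal location: mile 17.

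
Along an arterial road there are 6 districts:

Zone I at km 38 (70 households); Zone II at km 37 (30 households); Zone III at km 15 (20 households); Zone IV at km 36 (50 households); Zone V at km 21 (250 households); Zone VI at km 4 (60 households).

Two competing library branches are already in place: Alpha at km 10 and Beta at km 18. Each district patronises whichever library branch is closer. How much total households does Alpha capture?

60

The indifferent point is the midpoint (10+18)/2 = 14; districts left of it (closer to Alpha at 10) go to Alpha, those right go to Beta.
  Zone VI at 4 (w=60) → Alpha
  Zone III at 15 (w=20) → Beta
  Zone V at 21 (w=250) → Beta
  Zone IV at 36 (w=50) → Beta
  Zone II at 37 (w=30) → Beta
  Zone I at 38 (w=70) → Beta
Alpha captures 60; Beta captures 420.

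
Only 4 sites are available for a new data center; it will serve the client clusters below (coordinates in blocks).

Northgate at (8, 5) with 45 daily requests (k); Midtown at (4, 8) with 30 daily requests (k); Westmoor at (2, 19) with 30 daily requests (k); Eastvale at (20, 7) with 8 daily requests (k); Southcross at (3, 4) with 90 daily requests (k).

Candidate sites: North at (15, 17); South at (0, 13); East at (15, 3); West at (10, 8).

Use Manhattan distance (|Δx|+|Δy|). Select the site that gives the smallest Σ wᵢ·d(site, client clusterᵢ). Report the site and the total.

West, total 2053 blocks

Total weighted distance at each candidate:
  North (15, 17): total = 4275
  South (0, 13): total = 2518
  East (15, 3): total = 2997
  West (10, 8): total = 2053
Minimum is at West with total 2053 blocks.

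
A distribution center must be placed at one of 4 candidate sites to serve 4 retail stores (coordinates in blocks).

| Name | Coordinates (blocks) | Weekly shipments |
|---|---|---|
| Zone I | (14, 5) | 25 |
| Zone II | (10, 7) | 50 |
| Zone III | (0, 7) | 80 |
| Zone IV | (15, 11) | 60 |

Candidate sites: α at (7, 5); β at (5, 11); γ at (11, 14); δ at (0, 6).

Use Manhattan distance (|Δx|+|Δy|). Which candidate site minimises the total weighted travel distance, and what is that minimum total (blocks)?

Total weighted distance at each candidate:
  α (7, 5): total = 1985
  β (5, 11): total = 2145
  γ (11, 14): total = 2560
  δ (0, 6): total = 2205
Minimum is at α with total 1985 blocks.

α, total 1985 blocks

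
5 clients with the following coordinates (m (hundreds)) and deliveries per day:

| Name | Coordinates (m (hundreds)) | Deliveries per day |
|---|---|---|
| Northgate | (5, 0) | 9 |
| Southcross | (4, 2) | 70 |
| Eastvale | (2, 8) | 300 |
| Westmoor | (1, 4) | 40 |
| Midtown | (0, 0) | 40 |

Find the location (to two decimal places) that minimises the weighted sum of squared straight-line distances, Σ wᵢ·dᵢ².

(2.10, 5.88)

The minimiser of Σwᵢ‖p−pᵢ‖² is the weighted centroid p* = (Σwᵢpᵢ)/(Σwᵢ).
Σwᵢ = 459.
Σwᵢxᵢ = 9·5 + 70·4 + 300·2 + 40·1 + 40·0 = 965.
Σwᵢyᵢ = 9·0 + 70·2 + 300·8 + 40·4 + 40·0 = 2700.
x* = 965/459 = 2.10, y* = 2700/459 = 5.88.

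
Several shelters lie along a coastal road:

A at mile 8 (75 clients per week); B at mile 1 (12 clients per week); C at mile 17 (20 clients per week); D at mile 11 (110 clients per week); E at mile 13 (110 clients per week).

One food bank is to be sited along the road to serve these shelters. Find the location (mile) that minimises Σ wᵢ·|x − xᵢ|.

x = 11

For a sum of weighted absolute distances on a line, the optimum is the weighted median (not the mean). Total weight W = 327; half-weight = 163.5.
Sort by position and accumulate weight:
  mile 1 (B, w=12) → cum 12
  mile 8 (A, w=75) → cum 87
  mile 11 (D, w=110) → cum 197  ≥ 163.5 → median here
  mile 13 (E, w=110) → cum 307
  mile 17 (C, w=20) → cum 327
Optimal location: mile 11.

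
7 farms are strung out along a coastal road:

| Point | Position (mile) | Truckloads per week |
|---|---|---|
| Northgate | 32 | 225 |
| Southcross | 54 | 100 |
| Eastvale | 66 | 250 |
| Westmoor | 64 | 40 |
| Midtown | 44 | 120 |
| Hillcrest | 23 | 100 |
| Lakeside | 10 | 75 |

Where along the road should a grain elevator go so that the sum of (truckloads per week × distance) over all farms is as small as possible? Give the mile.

For a sum of weighted absolute distances on a line, the optimum is the weighted median (not the mean). Total weight W = 910; half-weight = 455.
Sort by position and accumulate weight:
  mile 10 (Lakeside, w=75) → cum 75
  mile 23 (Hillcrest, w=100) → cum 175
  mile 32 (Northgate, w=225) → cum 400
  mile 44 (Midtown, w=120) → cum 520  ≥ 455 → median here
  mile 54 (Southcross, w=100) → cum 620
  mile 64 (Westmoor, w=40) → cum 660
  mile 66 (Eastvale, w=250) → cum 910
Optimal location: mile 44.

x = 44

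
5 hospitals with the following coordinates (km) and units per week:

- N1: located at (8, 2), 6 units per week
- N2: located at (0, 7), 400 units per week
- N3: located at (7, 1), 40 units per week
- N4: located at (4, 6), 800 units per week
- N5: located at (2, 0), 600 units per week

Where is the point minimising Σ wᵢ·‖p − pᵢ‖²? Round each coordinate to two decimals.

(2.56, 4.15)

The minimiser of Σwᵢ‖p−pᵢ‖² is the weighted centroid p* = (Σwᵢpᵢ)/(Σwᵢ).
Σwᵢ = 1846.
Σwᵢxᵢ = 6·8 + 400·0 + 40·7 + 800·4 + 600·2 = 4728.
Σwᵢyᵢ = 6·2 + 400·7 + 40·1 + 800·6 + 600·0 = 7652.
x* = 4728/1846 = 2.56, y* = 7652/1846 = 4.15.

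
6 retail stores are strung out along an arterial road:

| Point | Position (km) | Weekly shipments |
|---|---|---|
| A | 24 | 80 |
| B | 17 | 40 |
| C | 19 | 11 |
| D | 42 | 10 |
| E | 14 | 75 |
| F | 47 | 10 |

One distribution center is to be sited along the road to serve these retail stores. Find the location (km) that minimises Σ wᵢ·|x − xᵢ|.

For a sum of weighted absolute distances on a line, the optimum is the weighted median (not the mean). Total weight W = 226; half-weight = 113.
Sort by position and accumulate weight:
  km 14 (E, w=75) → cum 75
  km 17 (B, w=40) → cum 115  ≥ 113 → median here
  km 19 (C, w=11) → cum 126
  km 24 (A, w=80) → cum 206
  km 42 (D, w=10) → cum 216
  km 47 (F, w=10) → cum 226
Optimal location: km 17.

x = 17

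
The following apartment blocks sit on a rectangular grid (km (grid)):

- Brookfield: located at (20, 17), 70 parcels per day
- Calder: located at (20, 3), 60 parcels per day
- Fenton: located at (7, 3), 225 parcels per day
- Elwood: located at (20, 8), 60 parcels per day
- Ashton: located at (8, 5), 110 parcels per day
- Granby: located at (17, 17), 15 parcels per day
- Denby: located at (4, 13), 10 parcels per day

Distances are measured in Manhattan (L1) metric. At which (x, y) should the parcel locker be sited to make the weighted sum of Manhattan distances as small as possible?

Manhattan distance separates: Σwᵢ(|x−xᵢ|+|y−yᵢ|) = Σwᵢ|x−xᵢ| + Σwᵢ|y−yᵢ|, so x and y are optimised independently as 1-D weighted medians.
Total weight W = 550; half = 275.
x-coordinate, sorted with cumulative weight:
  x=4 (Denby, w=10) cum 10
  x=7 (Fenton, w=225) cum 235
  x=8 (Ashton, w=110) cum 345  ← median
  x=17 (Granby, w=15) cum 360
  x=20 (Brookfield, w=70) cum 430
  x=20 (Calder, w=60) cum 490
  x=20 (Elwood, w=60) cum 550
⇒ x* = 8
y-coordinate, sorted with cumulative weight:
  y=3 (Calder, w=60) cum 60
  y=3 (Fenton, w=225) cum 285  ← median
  y=5 (Ashton, w=110) cum 395
  y=8 (Elwood, w=60) cum 455
  y=13 (Denby, w=10) cum 465
  y=17 (Brookfield, w=70) cum 535
  y=17 (Granby, w=15) cum 550
⇒ y* = 3

(8, 3)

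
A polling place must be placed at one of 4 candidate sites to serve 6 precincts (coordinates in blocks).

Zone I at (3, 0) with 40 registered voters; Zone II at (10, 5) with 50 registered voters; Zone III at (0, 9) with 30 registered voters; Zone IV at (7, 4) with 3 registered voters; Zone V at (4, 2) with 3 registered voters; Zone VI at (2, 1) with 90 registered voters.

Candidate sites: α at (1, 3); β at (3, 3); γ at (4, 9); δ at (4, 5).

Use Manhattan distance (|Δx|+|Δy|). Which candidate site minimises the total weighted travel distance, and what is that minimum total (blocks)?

β, total 1131 blocks

Total weighted distance at each candidate:
  α (1, 3): total = 1263
  β (3, 3): total = 1131
  γ (4, 9): total = 1965
  δ (4, 5): total = 1341
Minimum is at β with total 1131 blocks.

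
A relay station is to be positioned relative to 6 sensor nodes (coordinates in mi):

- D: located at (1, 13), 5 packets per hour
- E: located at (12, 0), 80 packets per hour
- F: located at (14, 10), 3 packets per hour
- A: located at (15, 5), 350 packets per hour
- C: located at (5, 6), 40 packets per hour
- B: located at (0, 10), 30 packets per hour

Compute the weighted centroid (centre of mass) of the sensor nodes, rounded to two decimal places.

(12.71, 4.69)

The minimiser of Σwᵢ‖p−pᵢ‖² is the weighted centroid p* = (Σwᵢpᵢ)/(Σwᵢ).
Σwᵢ = 508.
Σwᵢxᵢ = 5·1 + 80·12 + 3·14 + 350·15 + 40·5 + 30·0 = 6457.
Σwᵢyᵢ = 5·13 + 80·0 + 3·10 + 350·5 + 40·6 + 30·10 = 2385.
x* = 6457/508 = 12.71, y* = 2385/508 = 4.69.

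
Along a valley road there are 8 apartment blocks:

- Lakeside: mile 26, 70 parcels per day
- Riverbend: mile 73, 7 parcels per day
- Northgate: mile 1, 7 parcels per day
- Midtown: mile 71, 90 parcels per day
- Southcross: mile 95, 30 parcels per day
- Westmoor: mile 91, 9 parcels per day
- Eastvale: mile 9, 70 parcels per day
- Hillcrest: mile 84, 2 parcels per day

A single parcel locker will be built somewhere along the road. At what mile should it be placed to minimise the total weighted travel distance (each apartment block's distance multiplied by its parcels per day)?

For a sum of weighted absolute distances on a line, the optimum is the weighted median (not the mean). Total weight W = 285; half-weight = 142.5.
Sort by position and accumulate weight:
  mile 1 (Northgate, w=7) → cum 7
  mile 9 (Eastvale, w=70) → cum 77
  mile 26 (Lakeside, w=70) → cum 147  ≥ 142.5 → median here
  mile 71 (Midtown, w=90) → cum 237
  mile 73 (Riverbend, w=7) → cum 244
  mile 84 (Hillcrest, w=2) → cum 246
  mile 91 (Westmoor, w=9) → cum 255
  mile 95 (Southcross, w=30) → cum 285
Optimal location: mile 26.

x = 26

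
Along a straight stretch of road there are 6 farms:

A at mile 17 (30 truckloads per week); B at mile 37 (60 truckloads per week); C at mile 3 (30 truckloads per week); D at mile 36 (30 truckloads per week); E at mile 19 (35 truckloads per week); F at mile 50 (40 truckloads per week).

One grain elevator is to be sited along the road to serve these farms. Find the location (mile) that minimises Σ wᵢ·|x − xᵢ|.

x = 36

For a sum of weighted absolute distances on a line, the optimum is the weighted median (not the mean). Total weight W = 225; half-weight = 112.5.
Sort by position and accumulate weight:
  mile 3 (C, w=30) → cum 30
  mile 17 (A, w=30) → cum 60
  mile 19 (E, w=35) → cum 95
  mile 36 (D, w=30) → cum 125  ≥ 112.5 → median here
  mile 37 (B, w=60) → cum 185
  mile 50 (F, w=40) → cum 225
Optimal location: mile 36.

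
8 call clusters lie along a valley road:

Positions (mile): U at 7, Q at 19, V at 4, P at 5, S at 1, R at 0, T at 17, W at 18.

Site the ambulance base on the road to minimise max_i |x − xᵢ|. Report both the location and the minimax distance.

The 1-center on a line is the midpoint of the two extreme points: leftmost at 0, rightmost at 19.
Optimal location = (0 + 19)/2 = 9.5; maximum distance = (19 − 0)/2 = 9.5.

location 9.5, max distance 9.5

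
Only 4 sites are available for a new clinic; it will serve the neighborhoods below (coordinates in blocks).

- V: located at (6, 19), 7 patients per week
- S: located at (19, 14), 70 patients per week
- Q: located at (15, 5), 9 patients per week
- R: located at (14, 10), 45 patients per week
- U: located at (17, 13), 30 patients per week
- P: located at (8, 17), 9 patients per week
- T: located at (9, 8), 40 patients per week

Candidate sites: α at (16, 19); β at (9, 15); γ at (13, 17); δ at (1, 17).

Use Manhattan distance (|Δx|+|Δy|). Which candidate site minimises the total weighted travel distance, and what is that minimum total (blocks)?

Total weighted distance at each candidate:
  α (16, 19): total = 2280
  β (9, 15): total = 2020
  γ (13, 17): total = 1984
  δ (1, 17): total = 3996
Minimum is at γ with total 1984 blocks.

γ, total 1984 blocks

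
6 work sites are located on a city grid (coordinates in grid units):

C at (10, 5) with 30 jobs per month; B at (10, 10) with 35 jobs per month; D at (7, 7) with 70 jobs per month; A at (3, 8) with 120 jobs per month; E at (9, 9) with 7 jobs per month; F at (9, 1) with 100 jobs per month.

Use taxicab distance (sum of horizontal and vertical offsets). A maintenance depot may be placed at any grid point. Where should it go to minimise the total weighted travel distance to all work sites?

Manhattan distance separates: Σwᵢ(|x−xᵢ|+|y−yᵢ|) = Σwᵢ|x−xᵢ| + Σwᵢ|y−yᵢ|, so x and y are optimised independently as 1-D weighted medians.
Total weight W = 362; half = 181.
x-coordinate, sorted with cumulative weight:
  x=3 (A, w=120) cum 120
  x=7 (D, w=70) cum 190  ← median
  x=9 (E, w=7) cum 197
  x=9 (F, w=100) cum 297
  x=10 (C, w=30) cum 327
  x=10 (B, w=35) cum 362
⇒ x* = 7
y-coordinate, sorted with cumulative weight:
  y=1 (F, w=100) cum 100
  y=5 (C, w=30) cum 130
  y=7 (D, w=70) cum 200  ← median
  y=8 (A, w=120) cum 320
  y=9 (E, w=7) cum 327
  y=10 (B, w=35) cum 362
⇒ y* = 7

(7, 7)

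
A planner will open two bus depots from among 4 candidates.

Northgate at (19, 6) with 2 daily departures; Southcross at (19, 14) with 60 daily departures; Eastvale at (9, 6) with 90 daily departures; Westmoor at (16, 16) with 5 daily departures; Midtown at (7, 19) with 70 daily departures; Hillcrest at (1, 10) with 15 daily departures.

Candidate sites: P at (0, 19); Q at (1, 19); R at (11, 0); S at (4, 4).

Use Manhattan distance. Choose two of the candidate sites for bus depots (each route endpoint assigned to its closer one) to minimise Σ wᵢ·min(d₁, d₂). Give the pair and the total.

{Q, S}, total 2689

Evaluate every pair (each demand assigned to the nearer of the two):
  {Q, S}: total = 2689
  {Q, R}: total = 2713
  {P, R}: total = 2803
  {P, S}: total = 2824
  {R, S}: total = 3478
  {P, Q}: total = 3977
Best pair: {Q, S} with total 2689.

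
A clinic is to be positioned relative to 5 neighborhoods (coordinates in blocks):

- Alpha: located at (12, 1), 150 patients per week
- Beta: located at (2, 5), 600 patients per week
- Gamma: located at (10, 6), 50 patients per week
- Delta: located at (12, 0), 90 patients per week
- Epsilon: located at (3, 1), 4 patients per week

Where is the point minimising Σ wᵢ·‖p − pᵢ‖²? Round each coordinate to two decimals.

The minimiser of Σwᵢ‖p−pᵢ‖² is the weighted centroid p* = (Σwᵢpᵢ)/(Σwᵢ).
Σwᵢ = 894.
Σwᵢxᵢ = 150·12 + 600·2 + 50·10 + 90·12 + 4·3 = 4592.
Σwᵢyᵢ = 150·1 + 600·5 + 50·6 + 90·0 + 4·1 = 3454.
x* = 4592/894 = 5.14, y* = 3454/894 = 3.86.

(5.14, 3.86)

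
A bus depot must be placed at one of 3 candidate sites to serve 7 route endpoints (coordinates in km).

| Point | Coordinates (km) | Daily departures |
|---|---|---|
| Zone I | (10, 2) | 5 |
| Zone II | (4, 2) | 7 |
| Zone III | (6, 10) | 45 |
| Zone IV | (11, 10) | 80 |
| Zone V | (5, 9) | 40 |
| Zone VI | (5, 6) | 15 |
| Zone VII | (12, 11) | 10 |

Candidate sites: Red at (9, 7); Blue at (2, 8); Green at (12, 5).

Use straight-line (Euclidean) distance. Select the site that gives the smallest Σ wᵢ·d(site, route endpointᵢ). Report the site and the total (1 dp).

Red, total 845.1 km

Total weighted distance at each candidate:
  Red (9, 7): total = 845.1
  Blue (2, 8): total = 1318.1
  Green (12, 5): total = 1325.8
Minimum is at Red with total 845.1 km.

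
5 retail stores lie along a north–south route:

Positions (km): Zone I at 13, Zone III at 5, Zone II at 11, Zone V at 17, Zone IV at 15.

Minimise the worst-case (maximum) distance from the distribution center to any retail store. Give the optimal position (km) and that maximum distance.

location 11, max distance 6

The 1-center on a line is the midpoint of the two extreme points: leftmost at 5, rightmost at 17.
Optimal location = (5 + 17)/2 = 11; maximum distance = (17 − 5)/2 = 6.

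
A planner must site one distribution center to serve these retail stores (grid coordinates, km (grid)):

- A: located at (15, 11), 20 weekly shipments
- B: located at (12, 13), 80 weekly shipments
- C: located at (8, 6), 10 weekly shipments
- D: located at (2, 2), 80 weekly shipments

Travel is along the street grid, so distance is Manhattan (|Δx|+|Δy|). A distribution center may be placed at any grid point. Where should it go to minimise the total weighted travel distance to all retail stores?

(12, 11)

Manhattan distance separates: Σwᵢ(|x−xᵢ|+|y−yᵢ|) = Σwᵢ|x−xᵢ| + Σwᵢ|y−yᵢ|, so x and y are optimised independently as 1-D weighted medians.
Total weight W = 190; half = 95.
x-coordinate, sorted with cumulative weight:
  x=2 (D, w=80) cum 80
  x=8 (C, w=10) cum 90
  x=12 (B, w=80) cum 170  ← median
  x=15 (A, w=20) cum 190
⇒ x* = 12
y-coordinate, sorted with cumulative weight:
  y=2 (D, w=80) cum 80
  y=6 (C, w=10) cum 90
  y=11 (A, w=20) cum 110  ← median
  y=13 (B, w=80) cum 190
⇒ y* = 11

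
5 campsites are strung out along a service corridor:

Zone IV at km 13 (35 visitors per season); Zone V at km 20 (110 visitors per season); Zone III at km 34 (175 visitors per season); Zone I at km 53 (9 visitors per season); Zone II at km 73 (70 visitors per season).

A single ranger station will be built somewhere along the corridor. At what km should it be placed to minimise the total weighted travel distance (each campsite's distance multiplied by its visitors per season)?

x = 34

For a sum of weighted absolute distances on a line, the optimum is the weighted median (not the mean). Total weight W = 399; half-weight = 199.5.
Sort by position and accumulate weight:
  km 13 (Zone IV, w=35) → cum 35
  km 20 (Zone V, w=110) → cum 145
  km 34 (Zone III, w=175) → cum 320  ≥ 199.5 → median here
  km 53 (Zone I, w=9) → cum 329
  km 73 (Zone II, w=70) → cum 399
Optimal location: km 34.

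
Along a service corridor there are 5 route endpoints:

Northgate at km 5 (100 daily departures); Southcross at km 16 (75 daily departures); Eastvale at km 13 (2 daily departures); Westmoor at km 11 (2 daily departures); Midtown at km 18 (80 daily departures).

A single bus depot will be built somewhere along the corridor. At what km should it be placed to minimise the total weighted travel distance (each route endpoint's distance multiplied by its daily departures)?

x = 16

For a sum of weighted absolute distances on a line, the optimum is the weighted median (not the mean). Total weight W = 259; half-weight = 129.5.
Sort by position and accumulate weight:
  km 5 (Northgate, w=100) → cum 100
  km 11 (Westmoor, w=2) → cum 102
  km 13 (Eastvale, w=2) → cum 104
  km 16 (Southcross, w=75) → cum 179  ≥ 129.5 → median here
  km 18 (Midtown, w=80) → cum 259
Optimal location: km 16.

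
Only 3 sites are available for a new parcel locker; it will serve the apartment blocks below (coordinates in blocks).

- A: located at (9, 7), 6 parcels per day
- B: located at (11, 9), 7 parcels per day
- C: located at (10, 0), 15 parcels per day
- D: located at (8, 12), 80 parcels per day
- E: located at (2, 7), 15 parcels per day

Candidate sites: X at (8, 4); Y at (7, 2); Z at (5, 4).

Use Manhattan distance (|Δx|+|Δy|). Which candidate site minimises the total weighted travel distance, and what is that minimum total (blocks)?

Total weighted distance at each candidate:
  X (8, 4): total = 945
  Y (7, 2): total = 1224
  Z (5, 4): total = 1224
Minimum is at X with total 945 blocks.

X, total 945 blocks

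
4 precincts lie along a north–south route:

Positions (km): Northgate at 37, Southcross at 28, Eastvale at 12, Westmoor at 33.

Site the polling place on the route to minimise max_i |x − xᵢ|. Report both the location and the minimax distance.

The 1-center on a line is the midpoint of the two extreme points: leftmost at 12, rightmost at 37.
Optimal location = (12 + 37)/2 = 24.5; maximum distance = (37 − 12)/2 = 12.5.

location 24.5, max distance 12.5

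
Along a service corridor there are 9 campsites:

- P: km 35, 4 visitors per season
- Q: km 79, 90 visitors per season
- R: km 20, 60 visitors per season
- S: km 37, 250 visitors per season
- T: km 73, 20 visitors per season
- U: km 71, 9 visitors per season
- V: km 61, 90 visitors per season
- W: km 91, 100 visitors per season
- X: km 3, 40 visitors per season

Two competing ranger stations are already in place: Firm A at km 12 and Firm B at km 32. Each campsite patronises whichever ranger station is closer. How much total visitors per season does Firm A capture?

The indifferent point is the midpoint (12+32)/2 = 22; campsites left of it (closer to Firm A at 12) go to Firm A, those right go to Firm B.
  X at 3 (w=40) → Firm A
  R at 20 (w=60) → Firm A
  P at 35 (w=4) → Firm B
  S at 37 (w=250) → Firm B
  V at 61 (w=90) → Firm B
  U at 71 (w=9) → Firm B
  T at 73 (w=20) → Firm B
  Q at 79 (w=90) → Firm B
  W at 91 (w=100) → Firm B
Firm A captures 100; Firm B captures 563.

100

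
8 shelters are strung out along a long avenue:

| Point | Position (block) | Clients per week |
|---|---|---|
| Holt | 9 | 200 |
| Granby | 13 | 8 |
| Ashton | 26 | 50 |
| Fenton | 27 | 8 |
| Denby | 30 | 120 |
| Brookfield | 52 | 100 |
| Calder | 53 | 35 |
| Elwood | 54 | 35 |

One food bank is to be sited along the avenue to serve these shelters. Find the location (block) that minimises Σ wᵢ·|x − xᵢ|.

For a sum of weighted absolute distances on a line, the optimum is the weighted median (not the mean). Total weight W = 556; half-weight = 278.
Sort by position and accumulate weight:
  block 9 (Holt, w=200) → cum 200
  block 13 (Granby, w=8) → cum 208
  block 26 (Ashton, w=50) → cum 258
  block 27 (Fenton, w=8) → cum 266
  block 30 (Denby, w=120) → cum 386  ≥ 278 → median here
  block 52 (Brookfield, w=100) → cum 486
  block 53 (Calder, w=35) → cum 521
  block 54 (Elwood, w=35) → cum 556
Optimal location: block 30.

x = 30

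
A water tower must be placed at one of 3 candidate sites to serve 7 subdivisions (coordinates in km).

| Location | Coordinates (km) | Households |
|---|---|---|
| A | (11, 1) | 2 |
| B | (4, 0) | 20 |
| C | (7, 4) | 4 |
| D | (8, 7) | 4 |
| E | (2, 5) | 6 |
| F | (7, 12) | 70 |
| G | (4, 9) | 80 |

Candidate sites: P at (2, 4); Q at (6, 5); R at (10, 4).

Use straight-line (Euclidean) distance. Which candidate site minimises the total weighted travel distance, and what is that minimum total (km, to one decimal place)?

Total weighted distance at each candidate:
  P (2, 4): total = 1252.4
  Q (6, 5): total = 1014.2
  R (10, 4): total = 1448.2
Minimum is at Q with total 1014.2 km.

Q, total 1014.2 km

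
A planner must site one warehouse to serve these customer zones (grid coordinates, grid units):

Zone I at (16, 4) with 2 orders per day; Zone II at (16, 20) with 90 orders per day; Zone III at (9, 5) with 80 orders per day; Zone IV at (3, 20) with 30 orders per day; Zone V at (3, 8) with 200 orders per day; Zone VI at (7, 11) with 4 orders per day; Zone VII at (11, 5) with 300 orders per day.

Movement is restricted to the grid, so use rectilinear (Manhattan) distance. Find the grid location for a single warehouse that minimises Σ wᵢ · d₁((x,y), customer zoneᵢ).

Manhattan distance separates: Σwᵢ(|x−xᵢ|+|y−yᵢ|) = Σwᵢ|x−xᵢ| + Σwᵢ|y−yᵢ|, so x and y are optimised independently as 1-D weighted medians.
Total weight W = 706; half = 353.
x-coordinate, sorted with cumulative weight:
  x=3 (Zone IV, w=30) cum 30
  x=3 (Zone V, w=200) cum 230
  x=7 (Zone VI, w=4) cum 234
  x=9 (Zone III, w=80) cum 314
  x=11 (Zone VII, w=300) cum 614  ← median
  x=16 (Zone I, w=2) cum 616
  x=16 (Zone II, w=90) cum 706
⇒ x* = 11
y-coordinate, sorted with cumulative weight:
  y=4 (Zone I, w=2) cum 2
  y=5 (Zone III, w=80) cum 82
  y=5 (Zone VII, w=300) cum 382  ← median
  y=8 (Zone V, w=200) cum 582
  y=11 (Zone VI, w=4) cum 586
  y=20 (Zone II, w=90) cum 676
  y=20 (Zone IV, w=30) cum 706
⇒ y* = 5

(11, 5)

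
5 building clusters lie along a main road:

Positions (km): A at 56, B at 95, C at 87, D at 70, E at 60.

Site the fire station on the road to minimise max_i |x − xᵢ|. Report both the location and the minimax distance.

The 1-center on a line is the midpoint of the two extreme points: leftmost at 56, rightmost at 95.
Optimal location = (56 + 95)/2 = 75.5; maximum distance = (95 − 56)/2 = 19.5.

location 75.5, max distance 19.5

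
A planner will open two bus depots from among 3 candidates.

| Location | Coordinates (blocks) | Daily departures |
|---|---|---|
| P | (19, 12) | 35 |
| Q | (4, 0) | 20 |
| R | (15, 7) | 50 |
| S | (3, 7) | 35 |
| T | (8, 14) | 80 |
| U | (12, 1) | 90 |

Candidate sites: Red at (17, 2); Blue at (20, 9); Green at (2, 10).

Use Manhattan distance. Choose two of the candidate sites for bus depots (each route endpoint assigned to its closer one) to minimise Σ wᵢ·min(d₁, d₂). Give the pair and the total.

{Red, Green}, total 2490

Evaluate every pair (each demand assigned to the nearer of the two):
  {Red, Green}: total = 2490
  {Blue, Green}: total = 3110
  {Red, Blue}: total = 3355
Best pair: {Red, Green} with total 2490.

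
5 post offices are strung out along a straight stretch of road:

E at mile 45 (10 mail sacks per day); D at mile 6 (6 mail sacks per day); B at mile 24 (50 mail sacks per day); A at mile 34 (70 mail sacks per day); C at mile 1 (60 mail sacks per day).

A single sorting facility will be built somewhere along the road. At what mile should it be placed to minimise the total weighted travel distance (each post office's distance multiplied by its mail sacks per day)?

For a sum of weighted absolute distances on a line, the optimum is the weighted median (not the mean). Total weight W = 196; half-weight = 98.
Sort by position and accumulate weight:
  mile 1 (C, w=60) → cum 60
  mile 6 (D, w=6) → cum 66
  mile 24 (B, w=50) → cum 116  ≥ 98 → median here
  mile 34 (A, w=70) → cum 186
  mile 45 (E, w=10) → cum 196
Optimal location: mile 24.

x = 24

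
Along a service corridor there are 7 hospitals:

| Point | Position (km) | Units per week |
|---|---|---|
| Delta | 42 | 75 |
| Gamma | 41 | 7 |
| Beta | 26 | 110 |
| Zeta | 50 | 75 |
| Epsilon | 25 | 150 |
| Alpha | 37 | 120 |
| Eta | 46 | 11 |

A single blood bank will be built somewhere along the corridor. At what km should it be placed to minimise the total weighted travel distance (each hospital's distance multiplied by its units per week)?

For a sum of weighted absolute distances on a line, the optimum is the weighted median (not the mean). Total weight W = 548; half-weight = 274.
Sort by position and accumulate weight:
  km 25 (Epsilon, w=150) → cum 150
  km 26 (Beta, w=110) → cum 260
  km 37 (Alpha, w=120) → cum 380  ≥ 274 → median here
  km 41 (Gamma, w=7) → cum 387
  km 42 (Delta, w=75) → cum 462
  km 46 (Eta, w=11) → cum 473
  km 50 (Zeta, w=75) → cum 548
Optimal location: km 37.

x = 37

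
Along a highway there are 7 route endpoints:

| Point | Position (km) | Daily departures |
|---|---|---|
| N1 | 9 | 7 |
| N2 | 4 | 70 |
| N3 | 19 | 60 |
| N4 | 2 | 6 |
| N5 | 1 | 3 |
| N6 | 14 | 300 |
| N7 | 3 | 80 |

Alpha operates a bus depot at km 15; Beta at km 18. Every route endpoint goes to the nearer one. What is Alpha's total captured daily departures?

466

The indifferent point is the midpoint (15+18)/2 = 16.5; route endpoints left of it (closer to Alpha at 15) go to Alpha, those right go to Beta.
  N5 at 1 (w=3) → Alpha
  N4 at 2 (w=6) → Alpha
  N7 at 3 (w=80) → Alpha
  N2 at 4 (w=70) → Alpha
  N1 at 9 (w=7) → Alpha
  N6 at 14 (w=300) → Alpha
  N3 at 19 (w=60) → Beta
Alpha captures 466; Beta captures 60.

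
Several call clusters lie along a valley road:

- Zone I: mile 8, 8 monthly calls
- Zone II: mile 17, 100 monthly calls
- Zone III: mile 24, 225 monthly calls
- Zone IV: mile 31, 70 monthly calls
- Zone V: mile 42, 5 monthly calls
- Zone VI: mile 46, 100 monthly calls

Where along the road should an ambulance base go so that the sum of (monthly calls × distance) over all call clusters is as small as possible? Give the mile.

For a sum of weighted absolute distances on a line, the optimum is the weighted median (not the mean). Total weight W = 508; half-weight = 254.
Sort by position and accumulate weight:
  mile 8 (Zone I, w=8) → cum 8
  mile 17 (Zone II, w=100) → cum 108
  mile 24 (Zone III, w=225) → cum 333  ≥ 254 → median here
  mile 31 (Zone IV, w=70) → cum 403
  mile 42 (Zone V, w=5) → cum 408
  mile 46 (Zone VI, w=100) → cum 508
Optimal location: mile 24.

x = 24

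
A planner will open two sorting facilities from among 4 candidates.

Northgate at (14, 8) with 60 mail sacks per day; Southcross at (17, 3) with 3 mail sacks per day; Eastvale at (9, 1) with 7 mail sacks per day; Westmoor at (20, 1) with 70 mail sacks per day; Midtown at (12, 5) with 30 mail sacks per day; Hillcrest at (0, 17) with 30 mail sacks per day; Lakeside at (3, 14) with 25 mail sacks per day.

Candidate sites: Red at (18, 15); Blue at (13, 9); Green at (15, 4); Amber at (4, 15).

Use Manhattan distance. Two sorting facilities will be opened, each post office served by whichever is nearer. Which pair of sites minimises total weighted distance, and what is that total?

Evaluate every pair (each demand assigned to the nearer of the two):
  {Green, Amber}: total = 1282
  {Blue, Amber}: total = 1664
  {Blue, Green}: total = 1877
  {Red, Green}: total = 2052
  {Red, Blue}: total = 2409
  {Red, Amber}: total = 2662
Best pair: {Green, Amber} with total 1282.

{Green, Amber}, total 1282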